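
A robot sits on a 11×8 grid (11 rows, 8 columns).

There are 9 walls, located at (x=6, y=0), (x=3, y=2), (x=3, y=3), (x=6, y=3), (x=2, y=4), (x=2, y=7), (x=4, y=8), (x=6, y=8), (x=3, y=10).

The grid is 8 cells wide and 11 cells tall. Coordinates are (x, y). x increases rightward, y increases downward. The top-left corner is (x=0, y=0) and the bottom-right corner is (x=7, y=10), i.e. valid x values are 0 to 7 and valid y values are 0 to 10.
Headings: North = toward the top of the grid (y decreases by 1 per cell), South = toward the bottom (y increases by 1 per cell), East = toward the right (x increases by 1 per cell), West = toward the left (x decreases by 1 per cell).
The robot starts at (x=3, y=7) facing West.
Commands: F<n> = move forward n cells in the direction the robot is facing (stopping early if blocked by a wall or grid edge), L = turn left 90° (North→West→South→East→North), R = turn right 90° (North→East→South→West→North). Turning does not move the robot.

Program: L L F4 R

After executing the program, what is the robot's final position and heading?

Answer: Final position: (x=7, y=7), facing South

Derivation:
Start: (x=3, y=7), facing West
  L: turn left, now facing South
  L: turn left, now facing East
  F4: move forward 4, now at (x=7, y=7)
  R: turn right, now facing South
Final: (x=7, y=7), facing South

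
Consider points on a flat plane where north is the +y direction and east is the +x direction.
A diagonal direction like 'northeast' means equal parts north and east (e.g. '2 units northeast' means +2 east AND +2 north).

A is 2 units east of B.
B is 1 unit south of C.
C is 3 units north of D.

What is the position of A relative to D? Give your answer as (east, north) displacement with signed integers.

Answer: A is at (east=2, north=2) relative to D.

Derivation:
Place D at the origin (east=0, north=0).
  C is 3 units north of D: delta (east=+0, north=+3); C at (east=0, north=3).
  B is 1 unit south of C: delta (east=+0, north=-1); B at (east=0, north=2).
  A is 2 units east of B: delta (east=+2, north=+0); A at (east=2, north=2).
Therefore A relative to D: (east=2, north=2).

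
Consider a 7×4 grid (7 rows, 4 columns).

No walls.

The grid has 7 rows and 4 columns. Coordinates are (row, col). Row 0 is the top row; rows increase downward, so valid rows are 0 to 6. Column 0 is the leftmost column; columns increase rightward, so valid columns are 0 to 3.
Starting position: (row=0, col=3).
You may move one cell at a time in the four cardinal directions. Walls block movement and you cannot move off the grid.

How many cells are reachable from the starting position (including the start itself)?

Answer: Reachable cells: 28

Derivation:
BFS flood-fill from (row=0, col=3):
  Distance 0: (row=0, col=3)
  Distance 1: (row=0, col=2), (row=1, col=3)
  Distance 2: (row=0, col=1), (row=1, col=2), (row=2, col=3)
  Distance 3: (row=0, col=0), (row=1, col=1), (row=2, col=2), (row=3, col=3)
  Distance 4: (row=1, col=0), (row=2, col=1), (row=3, col=2), (row=4, col=3)
  Distance 5: (row=2, col=0), (row=3, col=1), (row=4, col=2), (row=5, col=3)
  Distance 6: (row=3, col=0), (row=4, col=1), (row=5, col=2), (row=6, col=3)
  Distance 7: (row=4, col=0), (row=5, col=1), (row=6, col=2)
  Distance 8: (row=5, col=0), (row=6, col=1)
  Distance 9: (row=6, col=0)
Total reachable: 28 (grid has 28 open cells total)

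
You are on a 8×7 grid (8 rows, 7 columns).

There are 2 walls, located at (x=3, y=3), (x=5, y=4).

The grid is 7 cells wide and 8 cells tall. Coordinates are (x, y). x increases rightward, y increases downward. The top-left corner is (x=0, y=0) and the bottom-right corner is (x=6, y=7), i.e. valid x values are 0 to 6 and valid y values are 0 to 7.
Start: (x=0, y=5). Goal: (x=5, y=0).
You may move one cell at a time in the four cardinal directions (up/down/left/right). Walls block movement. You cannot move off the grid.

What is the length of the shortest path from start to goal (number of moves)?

BFS from (x=0, y=5) until reaching (x=5, y=0):
  Distance 0: (x=0, y=5)
  Distance 1: (x=0, y=4), (x=1, y=5), (x=0, y=6)
  Distance 2: (x=0, y=3), (x=1, y=4), (x=2, y=5), (x=1, y=6), (x=0, y=7)
  Distance 3: (x=0, y=2), (x=1, y=3), (x=2, y=4), (x=3, y=5), (x=2, y=6), (x=1, y=7)
  Distance 4: (x=0, y=1), (x=1, y=2), (x=2, y=3), (x=3, y=4), (x=4, y=5), (x=3, y=6), (x=2, y=7)
  Distance 5: (x=0, y=0), (x=1, y=1), (x=2, y=2), (x=4, y=4), (x=5, y=5), (x=4, y=6), (x=3, y=7)
  Distance 6: (x=1, y=0), (x=2, y=1), (x=3, y=2), (x=4, y=3), (x=6, y=5), (x=5, y=6), (x=4, y=7)
  Distance 7: (x=2, y=0), (x=3, y=1), (x=4, y=2), (x=5, y=3), (x=6, y=4), (x=6, y=6), (x=5, y=7)
  Distance 8: (x=3, y=0), (x=4, y=1), (x=5, y=2), (x=6, y=3), (x=6, y=7)
  Distance 9: (x=4, y=0), (x=5, y=1), (x=6, y=2)
  Distance 10: (x=5, y=0), (x=6, y=1)  <- goal reached here
One shortest path (10 moves): (x=0, y=5) -> (x=1, y=5) -> (x=2, y=5) -> (x=3, y=5) -> (x=4, y=5) -> (x=4, y=4) -> (x=4, y=3) -> (x=5, y=3) -> (x=5, y=2) -> (x=5, y=1) -> (x=5, y=0)

Answer: Shortest path length: 10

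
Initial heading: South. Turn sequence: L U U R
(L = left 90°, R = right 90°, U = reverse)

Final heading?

Start: South
  L (left (90° counter-clockwise)) -> East
  U (U-turn (180°)) -> West
  U (U-turn (180°)) -> East
  R (right (90° clockwise)) -> South
Final: South

Answer: Final heading: South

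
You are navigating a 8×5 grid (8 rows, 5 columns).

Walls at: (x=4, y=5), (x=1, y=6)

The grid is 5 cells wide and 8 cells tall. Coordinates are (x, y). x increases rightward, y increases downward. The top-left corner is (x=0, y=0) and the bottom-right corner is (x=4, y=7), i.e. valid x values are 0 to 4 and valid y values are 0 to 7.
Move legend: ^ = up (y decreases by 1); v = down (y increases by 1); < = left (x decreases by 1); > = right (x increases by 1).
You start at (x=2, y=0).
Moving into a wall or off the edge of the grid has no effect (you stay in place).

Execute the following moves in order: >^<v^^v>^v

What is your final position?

Answer: Final position: (x=3, y=1)

Derivation:
Start: (x=2, y=0)
  > (right): (x=2, y=0) -> (x=3, y=0)
  ^ (up): blocked, stay at (x=3, y=0)
  < (left): (x=3, y=0) -> (x=2, y=0)
  v (down): (x=2, y=0) -> (x=2, y=1)
  ^ (up): (x=2, y=1) -> (x=2, y=0)
  ^ (up): blocked, stay at (x=2, y=0)
  v (down): (x=2, y=0) -> (x=2, y=1)
  > (right): (x=2, y=1) -> (x=3, y=1)
  ^ (up): (x=3, y=1) -> (x=3, y=0)
  v (down): (x=3, y=0) -> (x=3, y=1)
Final: (x=3, y=1)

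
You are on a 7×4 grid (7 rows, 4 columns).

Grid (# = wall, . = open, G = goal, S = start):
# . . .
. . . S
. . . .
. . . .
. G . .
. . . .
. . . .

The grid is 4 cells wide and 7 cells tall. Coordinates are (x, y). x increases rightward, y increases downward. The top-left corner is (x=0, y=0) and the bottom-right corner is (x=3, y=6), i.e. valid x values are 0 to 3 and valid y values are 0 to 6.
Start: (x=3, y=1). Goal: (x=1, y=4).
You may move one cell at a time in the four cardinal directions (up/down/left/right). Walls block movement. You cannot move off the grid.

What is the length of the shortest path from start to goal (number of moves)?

Answer: Shortest path length: 5

Derivation:
BFS from (x=3, y=1) until reaching (x=1, y=4):
  Distance 0: (x=3, y=1)
  Distance 1: (x=3, y=0), (x=2, y=1), (x=3, y=2)
  Distance 2: (x=2, y=0), (x=1, y=1), (x=2, y=2), (x=3, y=3)
  Distance 3: (x=1, y=0), (x=0, y=1), (x=1, y=2), (x=2, y=3), (x=3, y=4)
  Distance 4: (x=0, y=2), (x=1, y=3), (x=2, y=4), (x=3, y=5)
  Distance 5: (x=0, y=3), (x=1, y=4), (x=2, y=5), (x=3, y=6)  <- goal reached here
One shortest path (5 moves): (x=3, y=1) -> (x=2, y=1) -> (x=1, y=1) -> (x=1, y=2) -> (x=1, y=3) -> (x=1, y=4)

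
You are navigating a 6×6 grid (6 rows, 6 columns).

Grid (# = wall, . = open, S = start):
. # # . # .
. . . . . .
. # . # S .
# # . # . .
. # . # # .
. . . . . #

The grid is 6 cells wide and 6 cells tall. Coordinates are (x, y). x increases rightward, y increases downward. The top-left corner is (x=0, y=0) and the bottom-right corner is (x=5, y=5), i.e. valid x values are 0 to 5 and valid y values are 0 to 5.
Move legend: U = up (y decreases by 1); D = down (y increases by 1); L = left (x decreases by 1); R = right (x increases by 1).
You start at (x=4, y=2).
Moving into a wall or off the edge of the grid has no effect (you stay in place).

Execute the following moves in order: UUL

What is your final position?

Start: (x=4, y=2)
  U (up): (x=4, y=2) -> (x=4, y=1)
  U (up): blocked, stay at (x=4, y=1)
  L (left): (x=4, y=1) -> (x=3, y=1)
Final: (x=3, y=1)

Answer: Final position: (x=3, y=1)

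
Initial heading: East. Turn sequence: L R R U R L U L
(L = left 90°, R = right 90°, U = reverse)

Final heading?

Answer: Final heading: East

Derivation:
Start: East
  L (left (90° counter-clockwise)) -> North
  R (right (90° clockwise)) -> East
  R (right (90° clockwise)) -> South
  U (U-turn (180°)) -> North
  R (right (90° clockwise)) -> East
  L (left (90° counter-clockwise)) -> North
  U (U-turn (180°)) -> South
  L (left (90° counter-clockwise)) -> East
Final: East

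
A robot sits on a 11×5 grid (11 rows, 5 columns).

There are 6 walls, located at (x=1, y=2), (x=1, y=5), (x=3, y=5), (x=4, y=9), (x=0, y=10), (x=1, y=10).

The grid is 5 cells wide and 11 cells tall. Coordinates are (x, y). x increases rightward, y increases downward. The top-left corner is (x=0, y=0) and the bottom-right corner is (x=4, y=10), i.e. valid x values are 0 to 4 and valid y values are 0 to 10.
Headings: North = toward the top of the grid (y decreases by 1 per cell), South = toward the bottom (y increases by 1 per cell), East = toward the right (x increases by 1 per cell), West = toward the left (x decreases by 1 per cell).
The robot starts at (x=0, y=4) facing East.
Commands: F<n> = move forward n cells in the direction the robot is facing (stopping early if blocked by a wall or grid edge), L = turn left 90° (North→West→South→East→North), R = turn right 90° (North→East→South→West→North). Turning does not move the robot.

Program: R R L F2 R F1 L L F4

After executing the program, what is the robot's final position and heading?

Start: (x=0, y=4), facing East
  R: turn right, now facing South
  R: turn right, now facing West
  L: turn left, now facing South
  F2: move forward 2, now at (x=0, y=6)
  R: turn right, now facing West
  F1: move forward 0/1 (blocked), now at (x=0, y=6)
  L: turn left, now facing South
  L: turn left, now facing East
  F4: move forward 4, now at (x=4, y=6)
Final: (x=4, y=6), facing East

Answer: Final position: (x=4, y=6), facing East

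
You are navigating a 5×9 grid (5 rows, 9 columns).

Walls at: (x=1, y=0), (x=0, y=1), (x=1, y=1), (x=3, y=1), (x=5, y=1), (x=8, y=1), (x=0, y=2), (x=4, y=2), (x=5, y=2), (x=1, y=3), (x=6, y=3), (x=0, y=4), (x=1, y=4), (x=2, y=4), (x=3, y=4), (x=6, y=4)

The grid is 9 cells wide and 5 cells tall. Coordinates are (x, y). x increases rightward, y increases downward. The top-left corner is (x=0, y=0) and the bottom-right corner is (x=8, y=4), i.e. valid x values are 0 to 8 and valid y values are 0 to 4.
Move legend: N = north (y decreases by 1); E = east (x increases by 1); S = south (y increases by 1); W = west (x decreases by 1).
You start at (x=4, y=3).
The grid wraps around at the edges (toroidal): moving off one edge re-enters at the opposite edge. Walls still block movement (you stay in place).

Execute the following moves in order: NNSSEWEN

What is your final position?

Start: (x=4, y=3)
  N (north): blocked, stay at (x=4, y=3)
  N (north): blocked, stay at (x=4, y=3)
  S (south): (x=4, y=3) -> (x=4, y=4)
  S (south): (x=4, y=4) -> (x=4, y=0)
  E (east): (x=4, y=0) -> (x=5, y=0)
  W (west): (x=5, y=0) -> (x=4, y=0)
  E (east): (x=4, y=0) -> (x=5, y=0)
  N (north): (x=5, y=0) -> (x=5, y=4)
Final: (x=5, y=4)

Answer: Final position: (x=5, y=4)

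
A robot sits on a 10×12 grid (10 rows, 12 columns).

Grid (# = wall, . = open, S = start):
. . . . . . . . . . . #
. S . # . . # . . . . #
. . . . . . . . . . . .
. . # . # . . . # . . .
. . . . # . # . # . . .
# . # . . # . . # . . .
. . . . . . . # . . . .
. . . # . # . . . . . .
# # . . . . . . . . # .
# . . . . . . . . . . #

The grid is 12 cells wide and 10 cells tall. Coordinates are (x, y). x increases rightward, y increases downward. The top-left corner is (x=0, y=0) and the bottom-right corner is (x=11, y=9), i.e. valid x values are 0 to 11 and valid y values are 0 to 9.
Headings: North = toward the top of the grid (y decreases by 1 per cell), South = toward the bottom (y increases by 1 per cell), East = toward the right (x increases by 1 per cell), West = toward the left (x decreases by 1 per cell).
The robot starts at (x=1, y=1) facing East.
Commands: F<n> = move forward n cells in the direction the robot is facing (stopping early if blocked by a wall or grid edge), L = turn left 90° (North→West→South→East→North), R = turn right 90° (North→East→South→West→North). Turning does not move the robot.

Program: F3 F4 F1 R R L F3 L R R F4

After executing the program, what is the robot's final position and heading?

Start: (x=1, y=1), facing East
  F3: move forward 1/3 (blocked), now at (x=2, y=1)
  F4: move forward 0/4 (blocked), now at (x=2, y=1)
  F1: move forward 0/1 (blocked), now at (x=2, y=1)
  R: turn right, now facing South
  R: turn right, now facing West
  L: turn left, now facing South
  F3: move forward 1/3 (blocked), now at (x=2, y=2)
  L: turn left, now facing East
  R: turn right, now facing South
  R: turn right, now facing West
  F4: move forward 2/4 (blocked), now at (x=0, y=2)
Final: (x=0, y=2), facing West

Answer: Final position: (x=0, y=2), facing West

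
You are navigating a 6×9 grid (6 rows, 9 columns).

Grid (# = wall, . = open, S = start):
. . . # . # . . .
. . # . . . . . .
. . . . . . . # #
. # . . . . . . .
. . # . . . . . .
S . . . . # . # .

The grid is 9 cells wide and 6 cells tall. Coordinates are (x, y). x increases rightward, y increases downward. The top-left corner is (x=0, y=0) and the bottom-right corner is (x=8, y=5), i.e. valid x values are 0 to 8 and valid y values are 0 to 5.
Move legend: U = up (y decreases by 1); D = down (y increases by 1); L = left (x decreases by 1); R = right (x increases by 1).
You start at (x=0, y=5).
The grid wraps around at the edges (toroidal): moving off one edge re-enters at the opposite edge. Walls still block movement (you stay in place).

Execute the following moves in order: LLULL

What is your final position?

Answer: Final position: (x=6, y=4)

Derivation:
Start: (x=0, y=5)
  L (left): (x=0, y=5) -> (x=8, y=5)
  L (left): blocked, stay at (x=8, y=5)
  U (up): (x=8, y=5) -> (x=8, y=4)
  L (left): (x=8, y=4) -> (x=7, y=4)
  L (left): (x=7, y=4) -> (x=6, y=4)
Final: (x=6, y=4)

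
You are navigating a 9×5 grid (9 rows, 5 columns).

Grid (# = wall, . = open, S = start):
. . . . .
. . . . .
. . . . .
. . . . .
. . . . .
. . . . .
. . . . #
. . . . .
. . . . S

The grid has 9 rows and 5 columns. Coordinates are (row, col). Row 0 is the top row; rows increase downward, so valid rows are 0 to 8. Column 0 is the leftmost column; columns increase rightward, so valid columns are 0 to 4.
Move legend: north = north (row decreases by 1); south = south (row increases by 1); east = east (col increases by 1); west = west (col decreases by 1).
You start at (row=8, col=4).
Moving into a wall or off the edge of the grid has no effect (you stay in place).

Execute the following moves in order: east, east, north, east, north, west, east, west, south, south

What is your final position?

Start: (row=8, col=4)
  east (east): blocked, stay at (row=8, col=4)
  east (east): blocked, stay at (row=8, col=4)
  north (north): (row=8, col=4) -> (row=7, col=4)
  east (east): blocked, stay at (row=7, col=4)
  north (north): blocked, stay at (row=7, col=4)
  west (west): (row=7, col=4) -> (row=7, col=3)
  east (east): (row=7, col=3) -> (row=7, col=4)
  west (west): (row=7, col=4) -> (row=7, col=3)
  south (south): (row=7, col=3) -> (row=8, col=3)
  south (south): blocked, stay at (row=8, col=3)
Final: (row=8, col=3)

Answer: Final position: (row=8, col=3)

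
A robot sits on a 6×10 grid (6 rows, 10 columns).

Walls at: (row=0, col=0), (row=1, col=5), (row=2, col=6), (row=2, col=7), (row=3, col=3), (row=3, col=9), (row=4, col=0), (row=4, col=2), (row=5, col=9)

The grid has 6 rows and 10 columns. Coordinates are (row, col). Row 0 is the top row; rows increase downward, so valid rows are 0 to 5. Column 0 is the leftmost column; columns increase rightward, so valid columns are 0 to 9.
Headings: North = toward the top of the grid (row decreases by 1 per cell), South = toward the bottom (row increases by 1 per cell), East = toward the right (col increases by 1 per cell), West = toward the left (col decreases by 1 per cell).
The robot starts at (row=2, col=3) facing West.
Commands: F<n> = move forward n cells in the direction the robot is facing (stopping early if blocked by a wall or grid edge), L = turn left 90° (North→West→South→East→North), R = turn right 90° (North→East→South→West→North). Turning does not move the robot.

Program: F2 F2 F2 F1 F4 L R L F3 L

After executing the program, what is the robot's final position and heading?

Start: (row=2, col=3), facing West
  F2: move forward 2, now at (row=2, col=1)
  F2: move forward 1/2 (blocked), now at (row=2, col=0)
  F2: move forward 0/2 (blocked), now at (row=2, col=0)
  F1: move forward 0/1 (blocked), now at (row=2, col=0)
  F4: move forward 0/4 (blocked), now at (row=2, col=0)
  L: turn left, now facing South
  R: turn right, now facing West
  L: turn left, now facing South
  F3: move forward 1/3 (blocked), now at (row=3, col=0)
  L: turn left, now facing East
Final: (row=3, col=0), facing East

Answer: Final position: (row=3, col=0), facing East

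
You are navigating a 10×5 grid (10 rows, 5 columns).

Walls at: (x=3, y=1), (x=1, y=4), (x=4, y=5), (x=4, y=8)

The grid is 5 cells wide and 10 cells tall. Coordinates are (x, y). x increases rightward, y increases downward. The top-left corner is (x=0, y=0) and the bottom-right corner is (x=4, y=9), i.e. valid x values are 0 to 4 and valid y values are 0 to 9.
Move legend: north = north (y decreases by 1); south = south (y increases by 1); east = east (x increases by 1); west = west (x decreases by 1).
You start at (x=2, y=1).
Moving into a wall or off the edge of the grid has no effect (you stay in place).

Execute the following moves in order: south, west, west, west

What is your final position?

Start: (x=2, y=1)
  south (south): (x=2, y=1) -> (x=2, y=2)
  west (west): (x=2, y=2) -> (x=1, y=2)
  west (west): (x=1, y=2) -> (x=0, y=2)
  west (west): blocked, stay at (x=0, y=2)
Final: (x=0, y=2)

Answer: Final position: (x=0, y=2)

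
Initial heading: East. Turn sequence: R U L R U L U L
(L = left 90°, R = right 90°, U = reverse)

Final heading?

Start: East
  R (right (90° clockwise)) -> South
  U (U-turn (180°)) -> North
  L (left (90° counter-clockwise)) -> West
  R (right (90° clockwise)) -> North
  U (U-turn (180°)) -> South
  L (left (90° counter-clockwise)) -> East
  U (U-turn (180°)) -> West
  L (left (90° counter-clockwise)) -> South
Final: South

Answer: Final heading: South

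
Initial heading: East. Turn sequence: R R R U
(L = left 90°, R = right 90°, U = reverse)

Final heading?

Answer: Final heading: South

Derivation:
Start: East
  R (right (90° clockwise)) -> South
  R (right (90° clockwise)) -> West
  R (right (90° clockwise)) -> North
  U (U-turn (180°)) -> South
Final: South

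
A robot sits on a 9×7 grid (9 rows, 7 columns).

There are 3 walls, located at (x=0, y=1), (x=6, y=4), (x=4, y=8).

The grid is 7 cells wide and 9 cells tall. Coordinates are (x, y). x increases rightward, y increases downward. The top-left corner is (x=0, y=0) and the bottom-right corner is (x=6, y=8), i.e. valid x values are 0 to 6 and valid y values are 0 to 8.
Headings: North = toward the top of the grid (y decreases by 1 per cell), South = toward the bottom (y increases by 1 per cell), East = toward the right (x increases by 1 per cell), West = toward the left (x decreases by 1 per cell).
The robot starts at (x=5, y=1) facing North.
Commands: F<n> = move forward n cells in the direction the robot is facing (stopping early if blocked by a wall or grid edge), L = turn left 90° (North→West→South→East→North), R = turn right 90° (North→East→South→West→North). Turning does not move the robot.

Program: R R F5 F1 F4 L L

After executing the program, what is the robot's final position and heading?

Answer: Final position: (x=5, y=8), facing North

Derivation:
Start: (x=5, y=1), facing North
  R: turn right, now facing East
  R: turn right, now facing South
  F5: move forward 5, now at (x=5, y=6)
  F1: move forward 1, now at (x=5, y=7)
  F4: move forward 1/4 (blocked), now at (x=5, y=8)
  L: turn left, now facing East
  L: turn left, now facing North
Final: (x=5, y=8), facing North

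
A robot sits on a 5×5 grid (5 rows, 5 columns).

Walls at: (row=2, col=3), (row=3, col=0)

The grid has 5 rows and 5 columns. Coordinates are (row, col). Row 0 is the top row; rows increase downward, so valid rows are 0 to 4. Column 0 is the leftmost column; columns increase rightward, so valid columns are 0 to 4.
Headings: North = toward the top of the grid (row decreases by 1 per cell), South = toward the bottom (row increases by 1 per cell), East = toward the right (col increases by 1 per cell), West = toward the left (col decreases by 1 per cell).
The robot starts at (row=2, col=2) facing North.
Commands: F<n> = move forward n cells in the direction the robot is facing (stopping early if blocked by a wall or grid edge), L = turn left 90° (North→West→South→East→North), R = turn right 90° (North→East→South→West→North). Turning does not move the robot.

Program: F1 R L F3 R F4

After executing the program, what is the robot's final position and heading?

Answer: Final position: (row=0, col=4), facing East

Derivation:
Start: (row=2, col=2), facing North
  F1: move forward 1, now at (row=1, col=2)
  R: turn right, now facing East
  L: turn left, now facing North
  F3: move forward 1/3 (blocked), now at (row=0, col=2)
  R: turn right, now facing East
  F4: move forward 2/4 (blocked), now at (row=0, col=4)
Final: (row=0, col=4), facing East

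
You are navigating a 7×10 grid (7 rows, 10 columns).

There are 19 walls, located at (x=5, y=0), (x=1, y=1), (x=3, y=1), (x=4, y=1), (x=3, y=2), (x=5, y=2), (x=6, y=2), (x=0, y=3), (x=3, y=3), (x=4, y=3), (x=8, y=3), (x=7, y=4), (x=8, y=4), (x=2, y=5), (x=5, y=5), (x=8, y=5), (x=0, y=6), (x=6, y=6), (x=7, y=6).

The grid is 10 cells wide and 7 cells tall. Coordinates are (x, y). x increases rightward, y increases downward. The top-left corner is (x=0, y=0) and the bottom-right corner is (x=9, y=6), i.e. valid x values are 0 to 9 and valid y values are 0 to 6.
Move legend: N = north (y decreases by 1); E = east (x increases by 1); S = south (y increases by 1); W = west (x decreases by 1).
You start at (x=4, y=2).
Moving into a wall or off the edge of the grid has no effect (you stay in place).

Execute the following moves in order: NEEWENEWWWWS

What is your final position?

Start: (x=4, y=2)
  N (north): blocked, stay at (x=4, y=2)
  E (east): blocked, stay at (x=4, y=2)
  E (east): blocked, stay at (x=4, y=2)
  W (west): blocked, stay at (x=4, y=2)
  E (east): blocked, stay at (x=4, y=2)
  N (north): blocked, stay at (x=4, y=2)
  E (east): blocked, stay at (x=4, y=2)
  [×4]W (west): blocked, stay at (x=4, y=2)
  S (south): blocked, stay at (x=4, y=2)
Final: (x=4, y=2)

Answer: Final position: (x=4, y=2)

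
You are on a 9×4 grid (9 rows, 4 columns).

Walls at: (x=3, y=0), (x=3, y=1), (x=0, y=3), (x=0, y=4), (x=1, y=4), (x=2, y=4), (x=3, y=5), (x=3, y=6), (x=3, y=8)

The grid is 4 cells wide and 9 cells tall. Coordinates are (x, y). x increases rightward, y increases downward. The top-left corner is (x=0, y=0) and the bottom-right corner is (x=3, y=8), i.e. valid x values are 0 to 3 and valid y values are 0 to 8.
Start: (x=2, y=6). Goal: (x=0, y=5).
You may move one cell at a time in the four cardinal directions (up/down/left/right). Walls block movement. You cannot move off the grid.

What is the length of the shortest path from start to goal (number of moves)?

BFS from (x=2, y=6) until reaching (x=0, y=5):
  Distance 0: (x=2, y=6)
  Distance 1: (x=2, y=5), (x=1, y=6), (x=2, y=7)
  Distance 2: (x=1, y=5), (x=0, y=6), (x=1, y=7), (x=3, y=7), (x=2, y=8)
  Distance 3: (x=0, y=5), (x=0, y=7), (x=1, y=8)  <- goal reached here
One shortest path (3 moves): (x=2, y=6) -> (x=1, y=6) -> (x=0, y=6) -> (x=0, y=5)

Answer: Shortest path length: 3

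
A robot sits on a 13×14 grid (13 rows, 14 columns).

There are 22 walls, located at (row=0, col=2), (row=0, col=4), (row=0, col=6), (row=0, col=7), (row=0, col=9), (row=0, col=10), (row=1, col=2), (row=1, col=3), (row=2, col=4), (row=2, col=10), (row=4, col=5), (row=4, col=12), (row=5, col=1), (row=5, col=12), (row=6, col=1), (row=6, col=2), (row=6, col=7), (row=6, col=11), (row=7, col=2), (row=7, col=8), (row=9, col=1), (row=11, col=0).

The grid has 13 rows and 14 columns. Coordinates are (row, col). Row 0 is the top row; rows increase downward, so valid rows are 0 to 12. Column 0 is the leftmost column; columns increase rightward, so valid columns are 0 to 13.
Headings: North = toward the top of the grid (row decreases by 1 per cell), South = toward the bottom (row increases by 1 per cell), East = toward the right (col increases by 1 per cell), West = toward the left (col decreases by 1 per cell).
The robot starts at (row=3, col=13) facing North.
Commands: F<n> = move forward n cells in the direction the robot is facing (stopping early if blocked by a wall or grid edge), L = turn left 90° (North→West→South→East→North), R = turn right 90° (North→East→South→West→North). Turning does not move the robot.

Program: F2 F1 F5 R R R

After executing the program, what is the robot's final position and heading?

Start: (row=3, col=13), facing North
  F2: move forward 2, now at (row=1, col=13)
  F1: move forward 1, now at (row=0, col=13)
  F5: move forward 0/5 (blocked), now at (row=0, col=13)
  R: turn right, now facing East
  R: turn right, now facing South
  R: turn right, now facing West
Final: (row=0, col=13), facing West

Answer: Final position: (row=0, col=13), facing West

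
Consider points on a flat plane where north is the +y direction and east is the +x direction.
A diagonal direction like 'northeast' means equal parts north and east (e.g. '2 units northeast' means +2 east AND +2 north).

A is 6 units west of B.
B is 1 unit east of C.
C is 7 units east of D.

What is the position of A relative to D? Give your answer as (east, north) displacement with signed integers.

Answer: A is at (east=2, north=0) relative to D.

Derivation:
Place D at the origin (east=0, north=0).
  C is 7 units east of D: delta (east=+7, north=+0); C at (east=7, north=0).
  B is 1 unit east of C: delta (east=+1, north=+0); B at (east=8, north=0).
  A is 6 units west of B: delta (east=-6, north=+0); A at (east=2, north=0).
Therefore A relative to D: (east=2, north=0).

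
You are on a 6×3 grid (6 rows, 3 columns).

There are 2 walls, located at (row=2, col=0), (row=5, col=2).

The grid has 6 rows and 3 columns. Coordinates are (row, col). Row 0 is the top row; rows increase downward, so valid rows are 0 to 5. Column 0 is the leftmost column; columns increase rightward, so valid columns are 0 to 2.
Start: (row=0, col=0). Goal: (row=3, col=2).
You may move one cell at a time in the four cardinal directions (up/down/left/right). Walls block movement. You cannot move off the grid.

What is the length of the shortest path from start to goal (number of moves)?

Answer: Shortest path length: 5

Derivation:
BFS from (row=0, col=0) until reaching (row=3, col=2):
  Distance 0: (row=0, col=0)
  Distance 1: (row=0, col=1), (row=1, col=0)
  Distance 2: (row=0, col=2), (row=1, col=1)
  Distance 3: (row=1, col=2), (row=2, col=1)
  Distance 4: (row=2, col=2), (row=3, col=1)
  Distance 5: (row=3, col=0), (row=3, col=2), (row=4, col=1)  <- goal reached here
One shortest path (5 moves): (row=0, col=0) -> (row=0, col=1) -> (row=0, col=2) -> (row=1, col=2) -> (row=2, col=2) -> (row=3, col=2)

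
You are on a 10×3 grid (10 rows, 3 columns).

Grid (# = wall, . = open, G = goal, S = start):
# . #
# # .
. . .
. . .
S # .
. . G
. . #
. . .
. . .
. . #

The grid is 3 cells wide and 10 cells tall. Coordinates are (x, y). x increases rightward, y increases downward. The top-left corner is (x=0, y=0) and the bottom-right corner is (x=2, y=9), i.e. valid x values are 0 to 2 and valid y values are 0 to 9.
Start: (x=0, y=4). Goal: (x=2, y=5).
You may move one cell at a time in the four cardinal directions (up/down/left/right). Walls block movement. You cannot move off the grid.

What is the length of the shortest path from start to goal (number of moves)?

BFS from (x=0, y=4) until reaching (x=2, y=5):
  Distance 0: (x=0, y=4)
  Distance 1: (x=0, y=3), (x=0, y=5)
  Distance 2: (x=0, y=2), (x=1, y=3), (x=1, y=5), (x=0, y=6)
  Distance 3: (x=1, y=2), (x=2, y=3), (x=2, y=5), (x=1, y=6), (x=0, y=7)  <- goal reached here
One shortest path (3 moves): (x=0, y=4) -> (x=0, y=5) -> (x=1, y=5) -> (x=2, y=5)

Answer: Shortest path length: 3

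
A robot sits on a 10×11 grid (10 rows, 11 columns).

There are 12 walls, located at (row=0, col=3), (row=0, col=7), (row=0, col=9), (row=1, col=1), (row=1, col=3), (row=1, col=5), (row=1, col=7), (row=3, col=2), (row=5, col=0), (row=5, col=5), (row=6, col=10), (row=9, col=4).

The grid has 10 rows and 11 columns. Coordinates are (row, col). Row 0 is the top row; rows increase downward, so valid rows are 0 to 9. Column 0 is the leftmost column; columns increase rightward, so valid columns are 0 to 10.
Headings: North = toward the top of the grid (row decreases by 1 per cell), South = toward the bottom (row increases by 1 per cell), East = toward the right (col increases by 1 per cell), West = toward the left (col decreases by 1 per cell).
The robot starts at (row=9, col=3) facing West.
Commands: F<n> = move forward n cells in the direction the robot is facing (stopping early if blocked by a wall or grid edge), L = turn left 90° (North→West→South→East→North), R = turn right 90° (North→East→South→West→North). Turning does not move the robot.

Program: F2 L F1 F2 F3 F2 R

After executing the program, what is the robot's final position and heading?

Answer: Final position: (row=9, col=1), facing West

Derivation:
Start: (row=9, col=3), facing West
  F2: move forward 2, now at (row=9, col=1)
  L: turn left, now facing South
  F1: move forward 0/1 (blocked), now at (row=9, col=1)
  F2: move forward 0/2 (blocked), now at (row=9, col=1)
  F3: move forward 0/3 (blocked), now at (row=9, col=1)
  F2: move forward 0/2 (blocked), now at (row=9, col=1)
  R: turn right, now facing West
Final: (row=9, col=1), facing West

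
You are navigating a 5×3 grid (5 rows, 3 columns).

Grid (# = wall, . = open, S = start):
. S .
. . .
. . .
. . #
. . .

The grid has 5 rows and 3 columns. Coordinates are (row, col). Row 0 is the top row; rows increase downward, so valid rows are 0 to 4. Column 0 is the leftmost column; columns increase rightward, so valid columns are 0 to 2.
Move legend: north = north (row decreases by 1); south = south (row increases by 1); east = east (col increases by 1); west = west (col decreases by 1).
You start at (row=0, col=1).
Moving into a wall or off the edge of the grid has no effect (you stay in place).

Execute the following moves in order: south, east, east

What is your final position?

Answer: Final position: (row=1, col=2)

Derivation:
Start: (row=0, col=1)
  south (south): (row=0, col=1) -> (row=1, col=1)
  east (east): (row=1, col=1) -> (row=1, col=2)
  east (east): blocked, stay at (row=1, col=2)
Final: (row=1, col=2)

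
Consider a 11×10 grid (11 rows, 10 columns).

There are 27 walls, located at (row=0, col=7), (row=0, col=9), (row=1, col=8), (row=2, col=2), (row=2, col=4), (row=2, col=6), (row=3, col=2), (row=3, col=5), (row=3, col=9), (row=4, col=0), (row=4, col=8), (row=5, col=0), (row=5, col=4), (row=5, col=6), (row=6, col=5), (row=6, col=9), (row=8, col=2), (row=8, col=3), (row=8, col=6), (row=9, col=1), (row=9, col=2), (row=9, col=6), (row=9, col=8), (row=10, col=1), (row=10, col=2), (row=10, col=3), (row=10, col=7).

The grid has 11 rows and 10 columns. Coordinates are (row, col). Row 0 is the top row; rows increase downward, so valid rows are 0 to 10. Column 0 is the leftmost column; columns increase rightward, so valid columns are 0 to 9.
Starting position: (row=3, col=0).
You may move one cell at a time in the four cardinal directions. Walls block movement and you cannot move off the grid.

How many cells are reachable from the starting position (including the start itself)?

BFS flood-fill from (row=3, col=0):
  Distance 0: (row=3, col=0)
  Distance 1: (row=2, col=0), (row=3, col=1)
  Distance 2: (row=1, col=0), (row=2, col=1), (row=4, col=1)
  Distance 3: (row=0, col=0), (row=1, col=1), (row=4, col=2), (row=5, col=1)
  Distance 4: (row=0, col=1), (row=1, col=2), (row=4, col=3), (row=5, col=2), (row=6, col=1)
  Distance 5: (row=0, col=2), (row=1, col=3), (row=3, col=3), (row=4, col=4), (row=5, col=3), (row=6, col=0), (row=6, col=2), (row=7, col=1)
  Distance 6: (row=0, col=3), (row=1, col=4), (row=2, col=3), (row=3, col=4), (row=4, col=5), (row=6, col=3), (row=7, col=0), (row=7, col=2), (row=8, col=1)
  Distance 7: (row=0, col=4), (row=1, col=5), (row=4, col=6), (row=5, col=5), (row=6, col=4), (row=7, col=3), (row=8, col=0)
  Distance 8: (row=0, col=5), (row=1, col=6), (row=2, col=5), (row=3, col=6), (row=4, col=7), (row=7, col=4), (row=9, col=0)
  Distance 9: (row=0, col=6), (row=1, col=7), (row=3, col=7), (row=5, col=7), (row=7, col=5), (row=8, col=4), (row=10, col=0)
  Distance 10: (row=2, col=7), (row=3, col=8), (row=5, col=8), (row=6, col=7), (row=7, col=6), (row=8, col=5), (row=9, col=4)
  Distance 11: (row=2, col=8), (row=5, col=9), (row=6, col=6), (row=6, col=8), (row=7, col=7), (row=9, col=3), (row=9, col=5), (row=10, col=4)
  Distance 12: (row=2, col=9), (row=4, col=9), (row=7, col=8), (row=8, col=7), (row=10, col=5)
  Distance 13: (row=1, col=9), (row=7, col=9), (row=8, col=8), (row=9, col=7), (row=10, col=6)
  Distance 14: (row=8, col=9)
  Distance 15: (row=9, col=9)
  Distance 16: (row=10, col=9)
  Distance 17: (row=10, col=8)
Total reachable: 82 (grid has 83 open cells total)

Answer: Reachable cells: 82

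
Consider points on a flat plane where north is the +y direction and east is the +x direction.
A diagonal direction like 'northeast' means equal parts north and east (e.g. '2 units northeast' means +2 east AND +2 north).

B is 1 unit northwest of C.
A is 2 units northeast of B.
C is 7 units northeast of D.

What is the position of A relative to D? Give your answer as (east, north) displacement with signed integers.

Place D at the origin (east=0, north=0).
  C is 7 units northeast of D: delta (east=+7, north=+7); C at (east=7, north=7).
  B is 1 unit northwest of C: delta (east=-1, north=+1); B at (east=6, north=8).
  A is 2 units northeast of B: delta (east=+2, north=+2); A at (east=8, north=10).
Therefore A relative to D: (east=8, north=10).

Answer: A is at (east=8, north=10) relative to D.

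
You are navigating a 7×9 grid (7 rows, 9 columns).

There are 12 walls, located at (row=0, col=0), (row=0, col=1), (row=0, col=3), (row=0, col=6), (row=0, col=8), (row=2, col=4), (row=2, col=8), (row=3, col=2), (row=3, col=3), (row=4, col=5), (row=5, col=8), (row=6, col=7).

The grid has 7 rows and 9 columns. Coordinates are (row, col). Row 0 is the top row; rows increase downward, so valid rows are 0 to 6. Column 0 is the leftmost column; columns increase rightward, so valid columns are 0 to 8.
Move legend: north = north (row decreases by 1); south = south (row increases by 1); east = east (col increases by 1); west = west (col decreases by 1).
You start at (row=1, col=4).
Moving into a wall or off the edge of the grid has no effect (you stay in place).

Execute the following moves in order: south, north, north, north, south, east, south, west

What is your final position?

Answer: Final position: (row=2, col=5)

Derivation:
Start: (row=1, col=4)
  south (south): blocked, stay at (row=1, col=4)
  north (north): (row=1, col=4) -> (row=0, col=4)
  north (north): blocked, stay at (row=0, col=4)
  north (north): blocked, stay at (row=0, col=4)
  south (south): (row=0, col=4) -> (row=1, col=4)
  east (east): (row=1, col=4) -> (row=1, col=5)
  south (south): (row=1, col=5) -> (row=2, col=5)
  west (west): blocked, stay at (row=2, col=5)
Final: (row=2, col=5)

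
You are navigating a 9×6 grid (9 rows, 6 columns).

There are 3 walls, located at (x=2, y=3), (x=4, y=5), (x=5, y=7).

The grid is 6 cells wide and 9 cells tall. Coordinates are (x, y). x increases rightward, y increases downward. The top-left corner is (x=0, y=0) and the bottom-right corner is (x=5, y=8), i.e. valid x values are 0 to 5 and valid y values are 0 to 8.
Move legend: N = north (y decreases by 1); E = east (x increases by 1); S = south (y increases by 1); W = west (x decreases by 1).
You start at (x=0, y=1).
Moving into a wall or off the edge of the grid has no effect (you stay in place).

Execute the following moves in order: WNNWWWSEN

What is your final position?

Answer: Final position: (x=1, y=0)

Derivation:
Start: (x=0, y=1)
  W (west): blocked, stay at (x=0, y=1)
  N (north): (x=0, y=1) -> (x=0, y=0)
  N (north): blocked, stay at (x=0, y=0)
  [×3]W (west): blocked, stay at (x=0, y=0)
  S (south): (x=0, y=0) -> (x=0, y=1)
  E (east): (x=0, y=1) -> (x=1, y=1)
  N (north): (x=1, y=1) -> (x=1, y=0)
Final: (x=1, y=0)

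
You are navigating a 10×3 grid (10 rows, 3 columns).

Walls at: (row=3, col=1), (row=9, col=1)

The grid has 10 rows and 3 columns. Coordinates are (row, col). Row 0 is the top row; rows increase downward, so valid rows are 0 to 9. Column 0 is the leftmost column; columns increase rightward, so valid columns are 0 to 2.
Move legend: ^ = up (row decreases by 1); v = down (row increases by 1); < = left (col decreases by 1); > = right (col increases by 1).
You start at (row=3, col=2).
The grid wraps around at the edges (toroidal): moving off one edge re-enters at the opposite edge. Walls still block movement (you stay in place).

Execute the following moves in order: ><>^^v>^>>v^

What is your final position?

Answer: Final position: (row=1, col=0)

Derivation:
Start: (row=3, col=2)
  > (right): (row=3, col=2) -> (row=3, col=0)
  < (left): (row=3, col=0) -> (row=3, col=2)
  > (right): (row=3, col=2) -> (row=3, col=0)
  ^ (up): (row=3, col=0) -> (row=2, col=0)
  ^ (up): (row=2, col=0) -> (row=1, col=0)
  v (down): (row=1, col=0) -> (row=2, col=0)
  > (right): (row=2, col=0) -> (row=2, col=1)
  ^ (up): (row=2, col=1) -> (row=1, col=1)
  > (right): (row=1, col=1) -> (row=1, col=2)
  > (right): (row=1, col=2) -> (row=1, col=0)
  v (down): (row=1, col=0) -> (row=2, col=0)
  ^ (up): (row=2, col=0) -> (row=1, col=0)
Final: (row=1, col=0)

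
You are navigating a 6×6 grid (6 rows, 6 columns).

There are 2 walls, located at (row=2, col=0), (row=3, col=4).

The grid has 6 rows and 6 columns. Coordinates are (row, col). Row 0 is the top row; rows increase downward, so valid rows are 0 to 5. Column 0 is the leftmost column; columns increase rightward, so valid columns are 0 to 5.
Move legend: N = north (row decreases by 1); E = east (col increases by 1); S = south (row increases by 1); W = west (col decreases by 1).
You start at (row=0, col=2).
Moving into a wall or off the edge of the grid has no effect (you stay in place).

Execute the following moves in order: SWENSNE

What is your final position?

Answer: Final position: (row=0, col=3)

Derivation:
Start: (row=0, col=2)
  S (south): (row=0, col=2) -> (row=1, col=2)
  W (west): (row=1, col=2) -> (row=1, col=1)
  E (east): (row=1, col=1) -> (row=1, col=2)
  N (north): (row=1, col=2) -> (row=0, col=2)
  S (south): (row=0, col=2) -> (row=1, col=2)
  N (north): (row=1, col=2) -> (row=0, col=2)
  E (east): (row=0, col=2) -> (row=0, col=3)
Final: (row=0, col=3)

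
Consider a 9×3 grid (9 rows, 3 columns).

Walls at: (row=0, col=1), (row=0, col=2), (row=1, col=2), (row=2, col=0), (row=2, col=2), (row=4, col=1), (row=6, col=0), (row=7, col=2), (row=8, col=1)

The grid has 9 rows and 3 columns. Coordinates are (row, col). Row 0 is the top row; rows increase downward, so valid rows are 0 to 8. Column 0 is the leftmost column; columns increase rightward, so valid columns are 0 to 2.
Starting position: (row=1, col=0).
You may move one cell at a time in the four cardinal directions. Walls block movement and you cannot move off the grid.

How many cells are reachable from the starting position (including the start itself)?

Answer: Reachable cells: 17

Derivation:
BFS flood-fill from (row=1, col=0):
  Distance 0: (row=1, col=0)
  Distance 1: (row=0, col=0), (row=1, col=1)
  Distance 2: (row=2, col=1)
  Distance 3: (row=3, col=1)
  Distance 4: (row=3, col=0), (row=3, col=2)
  Distance 5: (row=4, col=0), (row=4, col=2)
  Distance 6: (row=5, col=0), (row=5, col=2)
  Distance 7: (row=5, col=1), (row=6, col=2)
  Distance 8: (row=6, col=1)
  Distance 9: (row=7, col=1)
  Distance 10: (row=7, col=0)
  Distance 11: (row=8, col=0)
Total reachable: 17 (grid has 18 open cells total)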